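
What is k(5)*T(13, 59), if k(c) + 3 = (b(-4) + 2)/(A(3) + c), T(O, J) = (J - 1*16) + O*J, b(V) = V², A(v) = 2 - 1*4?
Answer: 2430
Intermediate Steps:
A(v) = -2 (A(v) = 2 - 4 = -2)
T(O, J) = -16 + J + J*O (T(O, J) = (J - 16) + J*O = (-16 + J) + J*O = -16 + J + J*O)
k(c) = -3 + 18/(-2 + c) (k(c) = -3 + ((-4)² + 2)/(-2 + c) = -3 + (16 + 2)/(-2 + c) = -3 + 18/(-2 + c))
k(5)*T(13, 59) = (3*(8 - 1*5)/(-2 + 5))*(-16 + 59 + 59*13) = (3*(8 - 5)/3)*(-16 + 59 + 767) = (3*(⅓)*3)*810 = 3*810 = 2430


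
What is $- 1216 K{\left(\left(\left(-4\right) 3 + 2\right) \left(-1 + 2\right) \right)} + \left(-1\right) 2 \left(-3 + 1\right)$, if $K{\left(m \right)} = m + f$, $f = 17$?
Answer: $-8508$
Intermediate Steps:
$K{\left(m \right)} = 17 + m$ ($K{\left(m \right)} = m + 17 = 17 + m$)
$- 1216 K{\left(\left(\left(-4\right) 3 + 2\right) \left(-1 + 2\right) \right)} + \left(-1\right) 2 \left(-3 + 1\right) = - 1216 \left(17 + \left(\left(-4\right) 3 + 2\right) \left(-1 + 2\right)\right) + \left(-1\right) 2 \left(-3 + 1\right) = - 1216 \left(17 + \left(-12 + 2\right) 1\right) - -4 = - 1216 \left(17 - 10\right) + 4 = \left(-1216\right) 7 + 4 = -8512 + 4 = -8508$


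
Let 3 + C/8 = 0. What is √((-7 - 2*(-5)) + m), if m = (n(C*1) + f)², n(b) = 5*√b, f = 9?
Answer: 2*√(-129 + 45*I*√6) ≈ 9.0199 + 24.441*I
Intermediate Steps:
C = -24 (C = -24 + 8*0 = -24 + 0 = -24)
m = (9 + 10*I*√6)² (m = (5*√(-24*1) + 9)² = (5*√(-24) + 9)² = (5*(2*I*√6) + 9)² = (10*I*√6 + 9)² = (9 + 10*I*√6)² ≈ -519.0 + 440.91*I)
√((-7 - 2*(-5)) + m) = √((-7 - 2*(-5)) + (-519 + 180*I*√6)) = √((-7 + 10) + (-519 + 180*I*√6)) = √(3 + (-519 + 180*I*√6)) = √(-516 + 180*I*√6)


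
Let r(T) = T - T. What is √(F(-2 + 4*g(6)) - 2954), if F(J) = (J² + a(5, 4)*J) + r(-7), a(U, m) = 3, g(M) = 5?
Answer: 4*I*√161 ≈ 50.754*I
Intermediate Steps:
r(T) = 0
F(J) = J² + 3*J (F(J) = (J² + 3*J) + 0 = J² + 3*J)
√(F(-2 + 4*g(6)) - 2954) = √((-2 + 4*5)*(3 + (-2 + 4*5)) - 2954) = √((-2 + 20)*(3 + (-2 + 20)) - 2954) = √(18*(3 + 18) - 2954) = √(18*21 - 2954) = √(378 - 2954) = √(-2576) = 4*I*√161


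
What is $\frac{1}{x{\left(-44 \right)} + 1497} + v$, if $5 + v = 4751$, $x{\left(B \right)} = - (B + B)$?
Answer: $\frac{7522411}{1585} \approx 4746.0$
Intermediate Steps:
$x{\left(B \right)} = - 2 B$
$v = 4746$ ($v = -5 + 4751 = 4746$)
$\frac{1}{x{\left(-44 \right)} + 1497} + v = \frac{1}{\left(-2\right) \left(-44\right) + 1497} + 4746 = \frac{1}{88 + 1497} + 4746 = \frac{1}{1585} + 4746 = \frac{7522411}{1585}$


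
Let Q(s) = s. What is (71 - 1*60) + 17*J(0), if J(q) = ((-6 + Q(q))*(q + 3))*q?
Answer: 11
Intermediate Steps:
J(q) = q*(-6 + q)*(3 + q) (J(q) = ((-6 + q)*(q + 3))*q = ((-6 + q)*(3 + q))*q = q*(-6 + q)*(3 + q))
(71 - 1*60) + 17*J(0) = (71 - 1*60) + 17*(0*(-18 + 0**2 - 3*0)) = (71 - 60) + 17*(0*(-18 + 0 + 0)) = 11 + 17*(0*(-18)) = 11 + 17*0 = 11 + 0 = 11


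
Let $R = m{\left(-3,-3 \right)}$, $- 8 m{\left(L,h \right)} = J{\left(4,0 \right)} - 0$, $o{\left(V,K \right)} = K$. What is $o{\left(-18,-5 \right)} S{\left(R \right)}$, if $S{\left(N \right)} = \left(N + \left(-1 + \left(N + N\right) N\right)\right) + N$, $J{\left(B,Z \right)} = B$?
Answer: $\frac{15}{2} \approx 7.5$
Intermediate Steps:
$m{\left(L,h \right)} = - \frac{1}{2}$ ($m{\left(L,h \right)} = - \frac{4 - 0}{8} = - \frac{4 + 0}{8} = \left(- \frac{1}{8}\right) 4 = - \frac{1}{2}$)
$R = - \frac{1}{2} \approx -0.5$
$S{\left(N \right)} = -1 + 2 N + 2 N^{2}$ ($S{\left(N \right)} = \left(N + \left(-1 + 2 N N\right)\right) + N = \left(N + \left(-1 + 2 N^{2}\right)\right) + N = \left(-1 + N + 2 N^{2}\right) + N = -1 + 2 N + 2 N^{2}$)
$o{\left(-18,-5 \right)} S{\left(R \right)} = - 5 \left(-1 + 2 \left(- \frac{1}{2}\right) + 2 \left(- \frac{1}{2}\right)^{2}\right) = - 5 \left(-1 - 1 + 2 \cdot \frac{1}{4}\right) = - 5 \left(-1 - 1 + \frac{1}{2}\right) = \left(-5\right) \left(- \frac{3}{2}\right) = \frac{15}{2}$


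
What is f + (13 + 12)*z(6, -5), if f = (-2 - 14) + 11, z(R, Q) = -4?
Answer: -105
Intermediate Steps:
f = -5 (f = -16 + 11 = -5)
f + (13 + 12)*z(6, -5) = -5 + (13 + 12)*(-4) = -5 + 25*(-4) = -5 - 100 = -105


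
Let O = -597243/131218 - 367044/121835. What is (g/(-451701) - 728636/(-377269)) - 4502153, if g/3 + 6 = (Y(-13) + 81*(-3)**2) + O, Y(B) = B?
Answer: -4088523175886726203341444217/908126606437945080690 ≈ -4.5022e+6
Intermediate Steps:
O = -120927880497/15986945030 (O = -597243*1/131218 - 367044*1/121835 = -597243/131218 - 367044/121835 = -120927880497/15986945030 ≈ -7.5642)
g = 33689409272409/15986945030 (g = -18 + 3*((-13 + 81*(-3)**2) - 120927880497/15986945030) = -18 + 3*((-13 + 81*9) - 120927880497/15986945030) = -18 + 3*((-13 + 729) - 120927880497/15986945030) = -18 + 3*(716 - 120927880497/15986945030) = -18 + 3*(11325724760983/15986945030) = -18 + 33977174282949/15986945030 = 33689409272409/15986945030 ≈ 2107.3)
(g/(-451701) - 728636/(-377269)) - 4502153 = ((33689409272409/15986945030)/(-451701) - 728636/(-377269)) - 4502153 = ((33689409272409/15986945030)*(-1/451701) - 728636*(-1/377269)) - 4502153 = (-11229803090803/2407106352332010 + 728636/377269) - 4502153 = 1749667687555522281353/908126606437945080690 - 4502153 = -4088523175886726203341444217/908126606437945080690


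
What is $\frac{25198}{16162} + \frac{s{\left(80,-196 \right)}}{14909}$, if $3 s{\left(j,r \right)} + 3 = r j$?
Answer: $\frac{436781150}{361438887} \approx 1.2085$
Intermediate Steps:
$s{\left(j,r \right)} = -1 + \frac{j r}{3}$ ($s{\left(j,r \right)} = -1 + \frac{r j}{3} = -1 + \frac{j r}{3}$)
$\frac{25198}{16162} + \frac{s{\left(80,-196 \right)}}{14909} = \frac{25198}{16162} + \frac{-1 + \frac{1}{3} \cdot 80 \left(-196\right)}{14909} = 25198 \cdot \frac{1}{16162} + \left(-1 - \frac{15680}{3}\right) \frac{1}{14909} = \frac{12599}{8081} - \frac{15683}{44727} = \frac{436781150}{361438887}$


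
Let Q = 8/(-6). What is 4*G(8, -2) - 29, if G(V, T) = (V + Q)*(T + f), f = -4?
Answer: -189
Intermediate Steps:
Q = -4/3 (Q = 8*(-⅙) = -4/3 ≈ -1.3333)
G(V, T) = (-4 + T)*(-4/3 + V) (G(V, T) = (V - 4/3)*(T - 4) = (-4/3 + V)*(-4 + T) = (-4 + T)*(-4/3 + V))
4*G(8, -2) - 29 = 4*(16/3 - 4*8 - 4/3*(-2) - 2*8) - 29 = 4*(16/3 - 32 + 8/3 - 16) - 29 = 4*(-40) - 29 = -160 - 29 = -189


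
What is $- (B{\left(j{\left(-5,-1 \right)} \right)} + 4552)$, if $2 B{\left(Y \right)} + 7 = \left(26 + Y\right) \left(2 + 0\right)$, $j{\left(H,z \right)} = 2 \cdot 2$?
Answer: $- \frac{9157}{2} \approx -4578.5$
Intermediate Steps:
$j{\left(H,z \right)} = 4$
$B{\left(Y \right)} = \frac{45}{2} + Y$ ($B{\left(Y \right)} = - \frac{7}{2} + \frac{\left(26 + Y\right) \left(2 + 0\right)}{2} = - \frac{7}{2} + \frac{\left(26 + Y\right) 2}{2} = - \frac{7}{2} + \frac{52 + 2 Y}{2} = - \frac{7}{2} + \left(26 + Y\right) = \frac{45}{2} + Y$)
$- (B{\left(j{\left(-5,-1 \right)} \right)} + 4552) = - (\left(\frac{45}{2} + 4\right) + 4552) = - (\frac{53}{2} + 4552) = \left(-1\right) \frac{9157}{2} = - \frac{9157}{2}$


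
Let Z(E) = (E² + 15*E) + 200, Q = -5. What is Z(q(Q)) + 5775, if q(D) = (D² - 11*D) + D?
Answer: 12725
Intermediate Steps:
q(D) = D² - 10*D
Z(E) = 200 + E² + 15*E
Z(q(Q)) + 5775 = (200 + (-5*(-10 - 5))² + 15*(-5*(-10 - 5))) + 5775 = (200 + (-5*(-15))² + 15*(-5*(-15))) + 5775 = (200 + 75² + 15*75) + 5775 = (200 + 5625 + 1125) + 5775 = 6950 + 5775 = 12725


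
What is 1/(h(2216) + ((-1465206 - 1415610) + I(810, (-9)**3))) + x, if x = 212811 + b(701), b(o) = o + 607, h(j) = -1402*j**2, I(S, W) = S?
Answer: 1474770246398441/6887619718 ≈ 2.1412e+5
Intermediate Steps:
b(o) = 607 + o
x = 214119 (x = 212811 + (607 + 701) = 212811 + 1308 = 214119)
1/(h(2216) + ((-1465206 - 1415610) + I(810, (-9)**3))) + x = 1/(-1402*2216**2 + ((-1465206 - 1415610) + 810)) + 214119 = 1/(-1402*4910656 + (-2880816 + 810)) + 214119 = 1/(-6884739712 - 2880006) + 214119 = 1/(-6887619718) + 214119 = -1/6887619718 + 214119 = 1474770246398441/6887619718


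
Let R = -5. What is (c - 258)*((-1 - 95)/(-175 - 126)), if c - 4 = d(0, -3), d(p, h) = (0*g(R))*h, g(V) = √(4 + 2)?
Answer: -24384/301 ≈ -81.010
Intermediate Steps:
g(V) = √6
d(p, h) = 0 (d(p, h) = (0*√6)*h = 0*h = 0)
c = 4 (c = 4 + 0 = 4)
(c - 258)*((-1 - 95)/(-175 - 126)) = (4 - 258)*((-1 - 95)/(-175 - 126)) = -(-24384)/(-301) = -(-24384)*(-1)/301 = -254*96/301 = -24384/301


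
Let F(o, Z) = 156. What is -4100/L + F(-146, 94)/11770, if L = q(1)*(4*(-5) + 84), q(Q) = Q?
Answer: -6030877/94160 ≈ -64.049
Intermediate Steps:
L = 64 (L = 1*(4*(-5) + 84) = 1*(-20 + 84) = 1*64 = 64)
-4100/L + F(-146, 94)/11770 = -4100/64 + 156/11770 = -4100*1/64 + 156*(1/11770) = -1025/16 + 78/5885 = -6030877/94160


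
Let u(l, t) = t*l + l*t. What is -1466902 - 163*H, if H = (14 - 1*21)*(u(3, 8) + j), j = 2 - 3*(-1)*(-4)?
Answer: -1423544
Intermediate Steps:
u(l, t) = 2*l*t (u(l, t) = l*t + l*t = 2*l*t)
j = -10 (j = 2 + 3*(-4) = 2 - 12 = -10)
H = -266 (H = (14 - 1*21)*(2*3*8 - 10) = (14 - 21)*(48 - 10) = -7*38 = -266)
-1466902 - 163*H = -1466902 - 163*(-266) = -1466902 - 1*(-43358) = -1466902 + 43358 = -1423544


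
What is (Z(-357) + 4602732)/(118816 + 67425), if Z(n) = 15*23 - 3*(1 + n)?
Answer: 4604145/186241 ≈ 24.721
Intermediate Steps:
Z(n) = 342 - 3*n (Z(n) = 345 + (-3 - 3*n) = 342 - 3*n)
(Z(-357) + 4602732)/(118816 + 67425) = ((342 - 3*(-357)) + 4602732)/(118816 + 67425) = ((342 + 1071) + 4602732)/186241 = (1413 + 4602732)*(1/186241) = 4604145*(1/186241) = 4604145/186241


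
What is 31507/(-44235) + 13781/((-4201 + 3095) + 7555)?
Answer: 406413892/285271515 ≈ 1.4247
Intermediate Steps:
31507/(-44235) + 13781/((-4201 + 3095) + 7555) = 31507*(-1/44235) + 13781/(-1106 + 7555) = -31507/44235 + 13781/6449 = 406413892/285271515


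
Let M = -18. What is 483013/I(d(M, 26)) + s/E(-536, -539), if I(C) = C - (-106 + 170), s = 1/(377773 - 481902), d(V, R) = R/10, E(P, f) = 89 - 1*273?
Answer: -46272007822533/5882038952 ≈ -7866.7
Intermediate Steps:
E(P, f) = -184 (E(P, f) = 89 - 273 = -184)
d(V, R) = R/10 (d(V, R) = R*(⅒) = R/10)
s = -1/104129 (s = 1/(-104129) = -1/104129 ≈ -9.6035e-6)
I(C) = -64 + C (I(C) = C - 1*64 = C - 64 = -64 + C)
483013/I(d(M, 26)) + s/E(-536, -539) = 483013/(-64 + (⅒)*26) - 1/104129/(-184) = 483013/(-64 + 13/5) - 1/104129*(-1/184) = 483013/(-307/5) + 1/19159736 = 483013*(-5/307) + 1/19159736 = -2415065/307 + 1/19159736 = -46272007822533/5882038952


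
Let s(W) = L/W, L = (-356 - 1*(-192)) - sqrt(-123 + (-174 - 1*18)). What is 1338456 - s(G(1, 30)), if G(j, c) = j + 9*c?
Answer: 362721740/271 + 3*I*sqrt(35)/271 ≈ 1.3385e+6 + 0.065492*I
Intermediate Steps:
L = -164 - 3*I*sqrt(35) (L = (-356 + 192) - sqrt(-123 + (-174 - 18)) = -164 - sqrt(-123 - 192) = -164 - sqrt(-315) = -164 - 3*I*sqrt(35) ≈ -164.0 - 17.748*I)
s(W) = (-164 - 3*I*sqrt(35))/W
1338456 - s(G(1, 30)) = 1338456 - (-164 - 3*I*sqrt(35))/(1 + 9*30) = 1338456 - (-164 - 3*I*sqrt(35))/(1 + 270) = 1338456 - (-164 - 3*I*sqrt(35))/271 = 1338456 - (-164/271 - 3*I*sqrt(35)/271) = 1338456 + (164/271 + 3*I*sqrt(35)/271) = 362721740/271 + 3*I*sqrt(35)/271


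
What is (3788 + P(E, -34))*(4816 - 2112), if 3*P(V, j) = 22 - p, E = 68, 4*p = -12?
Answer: 30795856/3 ≈ 1.0265e+7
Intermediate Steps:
p = -3 (p = (¼)*(-12) = -3)
P(V, j) = 25/3 (P(V, j) = (22 - 1*(-3))/3 = (22 + 3)/3 = (⅓)*25 = 25/3)
(3788 + P(E, -34))*(4816 - 2112) = (3788 + 25/3)*(4816 - 2112) = (11389/3)*2704 = 30795856/3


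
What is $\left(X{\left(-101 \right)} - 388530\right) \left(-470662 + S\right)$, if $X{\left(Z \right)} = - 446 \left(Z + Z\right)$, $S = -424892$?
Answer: $267267344652$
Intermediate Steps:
$X{\left(Z \right)} = - 892 Z$ ($X{\left(Z \right)} = - 446 \cdot 2 Z = - 892 Z$)
$\left(X{\left(-101 \right)} - 388530\right) \left(-470662 + S\right) = \left(\left(-892\right) \left(-101\right) - 388530\right) \left(-470662 - 424892\right) = \left(90092 - 388530\right) \left(-895554\right) = \left(-298438\right) \left(-895554\right) = 267267344652$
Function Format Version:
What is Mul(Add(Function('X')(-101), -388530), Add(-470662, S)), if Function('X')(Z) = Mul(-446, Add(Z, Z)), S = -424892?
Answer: 267267344652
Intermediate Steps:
Function('X')(Z) = Mul(-892, Z) (Function('X')(Z) = Mul(-446, Mul(2, Z)) = Mul(-892, Z))
Mul(Add(Function('X')(-101), -388530), Add(-470662, S)) = Mul(Add(Mul(-892, -101), -388530), Add(-470662, -424892)) = Mul(Add(90092, -388530), -895554) = Mul(-298438, -895554) = 267267344652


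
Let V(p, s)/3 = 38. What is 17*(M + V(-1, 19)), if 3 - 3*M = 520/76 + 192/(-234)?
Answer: 4270111/2223 ≈ 1920.9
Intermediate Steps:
M = -2239/2223 (M = 1 - (520/76 + 192/(-234))/3 = 1 - (520*(1/76) + 192*(-1/234))/3 = 1 - (130/19 - 32/39)/3 = 1 - ⅓*4462/741 = 1 - 4462/2223 = -2239/2223 ≈ -1.0072)
V(p, s) = 114 (V(p, s) = 3*38 = 114)
17*(M + V(-1, 19)) = 17*(-2239/2223 + 114) = 17*(251183/2223) = 4270111/2223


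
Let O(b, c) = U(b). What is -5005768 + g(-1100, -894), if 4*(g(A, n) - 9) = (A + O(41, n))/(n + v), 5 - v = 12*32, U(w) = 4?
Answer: -6372330933/1273 ≈ -5.0058e+6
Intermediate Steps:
v = -379 (v = 5 - 12*32 = 5 - 1*384 = 5 - 384 = -379)
O(b, c) = 4
g(A, n) = 9 + (4 + A)/(4*(-379 + n)) (g(A, n) = 9 + ((A + 4)/(n - 379))/4 = 9 + ((4 + A)/(-379 + n))/4 = 9 + (4 + A)/(4*(-379 + n)))
-5005768 + g(-1100, -894) = -5005768 + (-13640 - 1100 + 36*(-894))/(4*(-379 - 894)) = -5005768 + (¼)*(-13640 - 1100 - 32184)/(-1273) = -5005768 + (¼)*(-1/1273)*(-46924) = -5005768 + 11731/1273 = -6372330933/1273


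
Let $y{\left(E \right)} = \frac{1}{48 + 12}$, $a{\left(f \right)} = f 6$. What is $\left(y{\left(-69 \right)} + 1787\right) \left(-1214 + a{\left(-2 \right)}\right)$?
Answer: $- \frac{65726473}{30} \approx -2.1909 \cdot 10^{6}$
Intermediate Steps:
$a{\left(f \right)} = 6 f$
$y{\left(E \right)} = \frac{1}{60}$
$\left(y{\left(-69 \right)} + 1787\right) \left(-1214 + a{\left(-2 \right)}\right) = \left(\frac{1}{60} + 1787\right) \left(-1214 + 6 \left(-2\right)\right) = \frac{107221 \left(-1214 - 12\right)}{60} = \frac{107221}{60} \left(-1226\right) = - \frac{65726473}{30}$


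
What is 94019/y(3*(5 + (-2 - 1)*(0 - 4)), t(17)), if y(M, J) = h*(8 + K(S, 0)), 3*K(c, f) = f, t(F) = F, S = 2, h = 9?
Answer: 94019/72 ≈ 1305.8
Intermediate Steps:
K(c, f) = f/3
y(M, J) = 72 (y(M, J) = 9*(8 + (1/3)*0) = 9*(8 + 0) = 9*8 = 72)
94019/y(3*(5 + (-2 - 1)*(0 - 4)), t(17)) = 94019/72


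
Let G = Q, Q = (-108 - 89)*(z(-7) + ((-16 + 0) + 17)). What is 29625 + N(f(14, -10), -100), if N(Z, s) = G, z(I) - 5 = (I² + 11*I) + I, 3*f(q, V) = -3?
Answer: 35338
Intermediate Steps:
f(q, V) = -1 (f(q, V) = (⅓)*(-3) = -1)
z(I) = 5 + I² + 12*I (z(I) = 5 + ((I² + 11*I) + I) = 5 + (I² + 12*I) = 5 + I² + 12*I)
Q = 5713 (Q = (-108 - 89)*((5 + (-7)² + 12*(-7)) + ((-16 + 0) + 17)) = -197*((5 + 49 - 84) + (-16 + 17)) = -197*(-30 + 1) = -197*(-29) = 5713)
G = 5713
N(Z, s) = 5713
29625 + N(f(14, -10), -100) = 29625 + 5713 = 35338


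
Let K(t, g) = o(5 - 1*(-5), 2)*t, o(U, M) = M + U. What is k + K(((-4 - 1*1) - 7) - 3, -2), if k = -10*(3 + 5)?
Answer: -260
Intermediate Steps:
k = -80 (k = -10*8 = -80)
K(t, g) = 12*t (K(t, g) = (2 + (5 - 1*(-5)))*t = (2 + (5 + 5))*t = (2 + 10)*t = 12*t)
k + K(((-4 - 1*1) - 7) - 3, -2) = -80 + 12*(((-4 - 1*1) - 7) - 3) = -80 + 12*(((-4 - 1) - 7) - 3) = -80 + 12*((-5 - 7) - 3) = -80 + 12*(-12 - 3) = -80 + 12*(-15) = -80 - 180 = -260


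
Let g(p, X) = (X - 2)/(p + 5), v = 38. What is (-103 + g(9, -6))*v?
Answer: -27550/7 ≈ -3935.7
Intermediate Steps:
g(p, X) = (-2 + X)/(5 + p)
(-103 + g(9, -6))*v = (-103 + (-2 - 6)/(5 + 9))*38 = (-103 - 8/14)*38 = (-103 + (1/14)*(-8))*38 = (-103 - 4/7)*38 = -725/7*38 = -27550/7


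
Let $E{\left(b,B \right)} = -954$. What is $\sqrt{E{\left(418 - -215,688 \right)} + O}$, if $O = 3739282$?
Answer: $2 \sqrt{934582} \approx 1933.5$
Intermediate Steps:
$\sqrt{E{\left(418 - -215,688 \right)} + O} = \sqrt{-954 + 3739282} = \sqrt{3738328} = 2 \sqrt{934582}$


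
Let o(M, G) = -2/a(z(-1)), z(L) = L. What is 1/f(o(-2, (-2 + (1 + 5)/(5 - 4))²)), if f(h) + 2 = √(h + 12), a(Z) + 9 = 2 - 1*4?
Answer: 11/45 + √1474/90 ≈ 0.67103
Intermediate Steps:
a(Z) = -11 (a(Z) = -9 + (2 - 1*4) = -9 + (2 - 4) = -9 - 2 = -11)
o(M, G) = 2/11 (o(M, G) = -2/(-11) = -2*(-1/11) = 2/11)
f(h) = -2 + √(12 + h) (f(h) = -2 + √(h + 12) = -2 + √(12 + h))
1/f(o(-2, (-2 + (1 + 5)/(5 - 4))²)) = 1/(-2 + √(12 + 2/11)) = 1/(-2 + √(134/11)) = 1/(-2 + √1474/11)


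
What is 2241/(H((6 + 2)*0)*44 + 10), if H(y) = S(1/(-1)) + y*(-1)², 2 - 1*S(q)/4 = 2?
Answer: 2241/10 ≈ 224.10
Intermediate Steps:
S(q) = 0 (S(q) = 8 - 4*2 = 8 - 8 = 0)
H(y) = y (H(y) = 0 + y*(-1)² = 0 + y*1 = 0 + y = y)
2241/(H((6 + 2)*0)*44 + 10) = 2241/(((6 + 2)*0)*44 + 10) = 2241/((8*0)*44 + 10) = 2241/(0*44 + 10) = 2241/(0 + 10) = 2241/10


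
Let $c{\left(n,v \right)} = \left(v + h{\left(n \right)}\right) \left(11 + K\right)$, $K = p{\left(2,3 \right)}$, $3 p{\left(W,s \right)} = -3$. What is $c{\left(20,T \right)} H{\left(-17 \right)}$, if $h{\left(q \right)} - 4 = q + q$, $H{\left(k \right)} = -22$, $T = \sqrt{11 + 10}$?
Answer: $-9680 - 220 \sqrt{21} \approx -10688.0$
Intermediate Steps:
$T = \sqrt{21} \approx 4.5826$
$p{\left(W,s \right)} = -1$ ($p{\left(W,s \right)} = \frac{1}{3} \left(-3\right) = -1$)
$K = -1$
$h{\left(q \right)} = 4 + 2 q$ ($h{\left(q \right)} = 4 + \left(q + q\right) = 4 + 2 q$)
$c{\left(n,v \right)} = 40 + 10 v + 20 n$ ($c{\left(n,v \right)} = \left(v + \left(4 + 2 n\right)\right) \left(11 - 1\right) = \left(4 + v + 2 n\right) 10 = 40 + 10 v + 20 n$)
$c{\left(20,T \right)} H{\left(-17 \right)} = \left(40 + 10 \sqrt{21} + 20 \cdot 20\right) \left(-22\right) = \left(40 + 10 \sqrt{21} + 400\right) \left(-22\right) = \left(440 + 10 \sqrt{21}\right) \left(-22\right) = -9680 - 220 \sqrt{21}$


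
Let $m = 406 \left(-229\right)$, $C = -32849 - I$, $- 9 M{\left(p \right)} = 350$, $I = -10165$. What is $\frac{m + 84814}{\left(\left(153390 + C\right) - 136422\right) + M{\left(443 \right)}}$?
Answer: $\frac{36720}{25897} \approx 1.4179$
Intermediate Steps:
$M{\left(p \right)} = - \frac{350}{9}$ ($M{\left(p \right)} = \left(- \frac{1}{9}\right) 350 = - \frac{350}{9}$)
$C = -22684$ ($C = -32849 - -10165 = -32849 + 10165 = -22684$)
$m = -92974$
$\frac{m + 84814}{\left(\left(153390 + C\right) - 136422\right) + M{\left(443 \right)}} = \frac{-92974 + 84814}{\left(\left(153390 - 22684\right) - 136422\right) - \frac{350}{9}} = - \frac{8160}{\left(130706 - 136422\right) - \frac{350}{9}} = - \frac{8160}{-5716 - \frac{350}{9}} = - \frac{8160}{- \frac{51794}{9}} = \left(-8160\right) \left(- \frac{9}{51794}\right) = \frac{36720}{25897}$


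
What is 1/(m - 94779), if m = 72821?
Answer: -1/21958 ≈ -4.5541e-5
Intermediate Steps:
1/(m - 94779) = 1/(72821 - 94779) = 1/(-21958) = -1/21958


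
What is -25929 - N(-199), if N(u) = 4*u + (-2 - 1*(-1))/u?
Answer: -5001468/199 ≈ -25133.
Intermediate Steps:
N(u) = -1/u + 4*u (N(u) = 4*u + (-2 + 1)/u = 4*u - 1/u = -1/u + 4*u)
-25929 - N(-199) = -25929 - (-1/(-199) + 4*(-199)) = -25929 - (-1*(-1/199) - 796) = -25929 - (1/199 - 796) = -25929 - 1*(-158403/199) = -25929 + 158403/199 = -5001468/199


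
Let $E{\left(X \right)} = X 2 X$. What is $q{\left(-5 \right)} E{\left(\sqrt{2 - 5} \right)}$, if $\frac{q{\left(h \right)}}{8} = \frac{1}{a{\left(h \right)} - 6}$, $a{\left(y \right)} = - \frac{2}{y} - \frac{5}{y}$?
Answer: $\frac{240}{23} \approx 10.435$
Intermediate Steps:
$E{\left(X \right)} = 2 X^{2}$ ($E{\left(X \right)} = 2 X X = 2 X^{2}$)
$a{\left(y \right)} = - \frac{7}{y}$
$q{\left(h \right)} = \frac{8}{-6 - \frac{7}{h}}$ ($q{\left(h \right)} = \frac{8}{- \frac{7}{h} - 6} = \frac{8}{-6 - \frac{7}{h}}$)
$q{\left(-5 \right)} E{\left(\sqrt{2 - 5} \right)} = \left(-8\right) \left(-5\right) \frac{1}{7 + 6 \left(-5\right)} 2 \left(\sqrt{2 - 5}\right)^{2} = \left(-8\right) \left(-5\right) \frac{1}{7 - 30} \cdot 2 \left(\sqrt{-3}\right)^{2} = \left(-8\right) \left(-5\right) \frac{1}{-23} \cdot 2 \left(i \sqrt{3}\right)^{2} = \left(-8\right) \left(-5\right) \left(- \frac{1}{23}\right) 2 \left(-3\right) = \left(- \frac{40}{23}\right) \left(-6\right) = \frac{240}{23}$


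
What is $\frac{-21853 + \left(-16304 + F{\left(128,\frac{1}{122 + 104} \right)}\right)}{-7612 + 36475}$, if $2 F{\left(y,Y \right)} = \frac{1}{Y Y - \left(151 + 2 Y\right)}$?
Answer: $- \frac{294302181077}{222618212001} \approx -1.322$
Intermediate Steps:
$F{\left(y,Y \right)} = \frac{1}{2 \left(-151 + Y^{2} - 2 Y\right)}$ ($F{\left(y,Y \right)} = \frac{1}{2 \left(Y Y - \left(151 + 2 Y\right)\right)} = \frac{1}{2 \left(Y^{2} - \left(151 + 2 Y\right)\right)} = \frac{1}{2 \left(-151 + Y^{2} - 2 Y\right)}$)
$\frac{-21853 + \left(-16304 + F{\left(128,\frac{1}{122 + 104} \right)}\right)}{-7612 + 36475} = \frac{-21853 - \left(16304 - \frac{1}{2 \left(-151 + \left(\frac{1}{122 + 104}\right)^{2} - \frac{2}{122 + 104}\right)}\right)}{-7612 + 36475} = \frac{-21853 - \left(16304 - \frac{1}{2 \left(-151 + \left(\frac{1}{226}\right)^{2} - \frac{2}{226}\right)}\right)}{28863} = \left(-21853 - \left(16304 - \frac{1}{2 \left(-151 + \left(\frac{1}{226}\right)^{2} - \frac{1}{113}\right)}\right)\right) \frac{1}{28863} = \left(-21853 - \left(16304 - \frac{1}{2 \left(-151 + \frac{1}{51076} - \frac{1}{113}\right)}\right)\right) \frac{1}{28863} = \left(-21853 - \left(16304 - \frac{1}{2 \left(- \frac{7712927}{51076}\right)}\right)\right) \frac{1}{28863} = \left(-21853 + \left(-16304 + \frac{1}{2} \left(- \frac{51076}{7712927}\right)\right)\right) \frac{1}{28863} = \left(-21853 - \frac{125751587346}{7712927}\right) \frac{1}{28863} = \left(- \frac{294302181077}{7712927}\right) \frac{1}{28863} = - \frac{294302181077}{222618212001}$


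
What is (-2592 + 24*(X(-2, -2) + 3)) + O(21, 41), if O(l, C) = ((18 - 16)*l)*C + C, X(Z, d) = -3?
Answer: -829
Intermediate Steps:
O(l, C) = C + 2*C*l (O(l, C) = (2*l)*C + C = 2*C*l + C = C + 2*C*l)
(-2592 + 24*(X(-2, -2) + 3)) + O(21, 41) = (-2592 + 24*(-3 + 3)) + 41*(1 + 2*21) = (-2592 + 24*0) + 41*(1 + 42) = (-2592 + 0) + 41*43 = -2592 + 1763 = -829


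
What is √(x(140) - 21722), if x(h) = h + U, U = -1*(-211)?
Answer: I*√21371 ≈ 146.19*I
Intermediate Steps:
U = 211
x(h) = 211 + h (x(h) = h + 211 = 211 + h)
√(x(140) - 21722) = √((211 + 140) - 21722) = √(351 - 21722) = √(-21371) = I*√21371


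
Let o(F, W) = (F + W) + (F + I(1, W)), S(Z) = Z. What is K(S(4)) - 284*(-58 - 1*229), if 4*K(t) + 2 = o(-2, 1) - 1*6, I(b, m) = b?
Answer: 163011/2 ≈ 81506.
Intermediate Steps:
o(F, W) = 1 + W + 2*F (o(F, W) = (F + W) + (F + 1) = (F + W) + (1 + F) = 1 + W + 2*F)
K(t) = -5/2 (K(t) = -1/2 + ((1 + 1 + 2*(-2)) - 1*6)/4 = -1/2 + ((1 + 1 - 4) - 6)/4 = -1/2 + (-2 - 6)/4 = -1/2 + (1/4)*(-8) = -1/2 - 2 = -5/2)
K(S(4)) - 284*(-58 - 1*229) = -5/2 - 284*(-58 - 1*229) = -5/2 - 284*(-58 - 229) = -5/2 - 284*(-287) = -5/2 + 81508 = 163011/2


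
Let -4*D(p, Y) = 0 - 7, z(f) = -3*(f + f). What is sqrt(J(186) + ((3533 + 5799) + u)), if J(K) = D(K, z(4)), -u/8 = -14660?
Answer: sqrt(506455)/2 ≈ 355.83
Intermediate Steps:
z(f) = -6*f
u = 117280 (u = -8*(-14660) = 117280)
D(p, Y) = 7/4 (D(p, Y) = -(0 - 7)/4 = -1/4*(-7) = 7/4)
J(K) = 7/4
sqrt(J(186) + ((3533 + 5799) + u)) = sqrt(7/4 + ((3533 + 5799) + 117280)) = sqrt(7/4 + (9332 + 117280)) = sqrt(7/4 + 126612) = sqrt(506455/4) = sqrt(506455)/2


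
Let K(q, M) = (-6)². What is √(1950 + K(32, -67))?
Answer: √1986 ≈ 44.565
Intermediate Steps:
K(q, M) = 36
√(1950 + K(32, -67)) = √(1950 + 36) = √1986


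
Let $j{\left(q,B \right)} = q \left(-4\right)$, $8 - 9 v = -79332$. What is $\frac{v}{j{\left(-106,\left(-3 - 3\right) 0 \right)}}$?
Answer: $\frac{19835}{954} \approx 20.791$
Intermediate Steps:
$v = \frac{79340}{9}$ ($v = \frac{8}{9} - - \frac{26444}{3} = \frac{8}{9} + \frac{26444}{3} = \frac{79340}{9} \approx 8815.6$)
$j{\left(q,B \right)} = - 4 q$
$\frac{v}{j{\left(-106,\left(-3 - 3\right) 0 \right)}} = \frac{79340}{9 \left(\left(-4\right) \left(-106\right)\right)} = \frac{79340}{9 \cdot 424} = \frac{79340}{9} \cdot \frac{1}{424} = \frac{19835}{954}$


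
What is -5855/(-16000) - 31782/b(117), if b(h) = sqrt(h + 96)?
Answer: 1171/3200 - 10594*sqrt(213)/71 ≈ -2177.3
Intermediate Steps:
b(h) = sqrt(96 + h)
-5855/(-16000) - 31782/b(117) = -5855/(-16000) - 31782/sqrt(96 + 117) = -5855*(-1/16000) - 31782*sqrt(213)/213 = 1171/3200 - 10594*sqrt(213)/71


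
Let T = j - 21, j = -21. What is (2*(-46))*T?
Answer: 3864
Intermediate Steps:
T = -42 (T = -21 - 21 = -42)
(2*(-46))*T = (2*(-46))*(-42) = -92*(-42) = 3864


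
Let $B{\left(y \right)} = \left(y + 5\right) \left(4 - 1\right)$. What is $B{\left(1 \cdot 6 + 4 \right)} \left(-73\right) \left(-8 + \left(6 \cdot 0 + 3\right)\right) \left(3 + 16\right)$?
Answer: $312075$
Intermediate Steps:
$B{\left(y \right)} = 15 + 3 y$ ($B{\left(y \right)} = \left(5 + y\right) 3 = 15 + 3 y$)
$B{\left(1 \cdot 6 + 4 \right)} \left(-73\right) \left(-8 + \left(6 \cdot 0 + 3\right)\right) \left(3 + 16\right) = \left(15 + 3 \left(1 \cdot 6 + 4\right)\right) \left(-73\right) \left(-8 + \left(6 \cdot 0 + 3\right)\right) \left(3 + 16\right) = \left(15 + 3 \left(6 + 4\right)\right) \left(-73\right) \left(-8 + \left(0 + 3\right)\right) 19 = \left(15 + 3 \cdot 10\right) \left(-73\right) \left(-8 + 3\right) 19 = \left(15 + 30\right) \left(-73\right) \left(\left(-5\right) 19\right) = 45 \left(-73\right) \left(-95\right) = \left(-3285\right) \left(-95\right) = 312075$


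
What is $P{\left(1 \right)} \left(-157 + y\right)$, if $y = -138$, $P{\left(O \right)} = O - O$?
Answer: $0$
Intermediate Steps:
$P{\left(O \right)} = 0$
$P{\left(1 \right)} \left(-157 + y\right) = 0 \left(-157 - 138\right) = 0 \left(-295\right) = 0$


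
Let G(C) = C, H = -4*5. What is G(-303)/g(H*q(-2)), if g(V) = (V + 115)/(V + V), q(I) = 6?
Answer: -14544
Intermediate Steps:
H = -20
g(V) = (115 + V)/(2*V) (g(V) = (115 + V)/((2*V)) = (115 + V)*(1/(2*V)) = (115 + V)/(2*V))
G(-303)/g(H*q(-2)) = -303*(-240/(115 - 20*6)) = -303*(-240/(115 - 120)) = -303/((½)*(-1/120)*(-5)) = -303/1/48 = -303*48 = -14544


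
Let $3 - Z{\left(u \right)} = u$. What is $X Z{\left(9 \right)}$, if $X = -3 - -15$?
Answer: $-72$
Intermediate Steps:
$Z{\left(u \right)} = 3 - u$
$X = 12$ ($X = -3 + 15 = 12$)
$X Z{\left(9 \right)} = 12 \left(3 - 9\right) = 12 \left(-6\right) = -72$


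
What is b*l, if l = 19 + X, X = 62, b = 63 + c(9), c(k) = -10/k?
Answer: 5013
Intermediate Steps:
b = 557/9 (b = 63 - 10/9 = 557/9 ≈ 61.889)
l = 81 (l = 19 + 62 = 81)
b*l = (557/9)*81 = 5013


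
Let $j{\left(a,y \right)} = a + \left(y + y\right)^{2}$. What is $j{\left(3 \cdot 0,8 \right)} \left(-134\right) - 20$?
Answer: $-34324$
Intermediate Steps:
$j{\left(a,y \right)} = a + 4 y^{2}$ ($j{\left(a,y \right)} = a + \left(2 y\right)^{2} = a + 4 y^{2}$)
$j{\left(3 \cdot 0,8 \right)} \left(-134\right) - 20 = \left(3 \cdot 0 + 4 \cdot 8^{2}\right) \left(-134\right) - 20 = \left(0 + 4 \cdot 64\right) \left(-134\right) - 20 = \left(0 + 256\right) \left(-134\right) - 20 = 256 \left(-134\right) - 20 = -34304 - 20 = -34324$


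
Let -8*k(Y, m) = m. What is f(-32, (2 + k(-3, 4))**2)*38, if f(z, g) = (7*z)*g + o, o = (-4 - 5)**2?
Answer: -16074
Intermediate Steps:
o = 81 (o = (-9)**2 = 81)
k(Y, m) = -m/8
f(z, g) = 81 + 7*g*z (f(z, g) = (7*z)*g + 81 = 7*g*z + 81 = 81 + 7*g*z)
f(-32, (2 + k(-3, 4))**2)*38 = (81 + 7*(2 - 1/8*4)**2*(-32))*38 = (81 + 7*(2 - 1/2)**2*(-32))*38 = (81 + 7*(3/2)**2*(-32))*38 = (81 + 7*(9/4)*(-32))*38 = (81 - 504)*38 = -423*38 = -16074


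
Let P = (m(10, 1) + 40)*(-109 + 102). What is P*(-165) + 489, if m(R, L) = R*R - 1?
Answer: 161034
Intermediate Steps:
m(R, L) = -1 + R**2 (m(R, L) = R**2 - 1 = -1 + R**2)
P = -973 (P = ((-1 + 10**2) + 40)*(-109 + 102) = ((-1 + 100) + 40)*(-7) = (99 + 40)*(-7) = 139*(-7) = -973)
P*(-165) + 489 = -973*(-165) + 489 = 160545 + 489 = 161034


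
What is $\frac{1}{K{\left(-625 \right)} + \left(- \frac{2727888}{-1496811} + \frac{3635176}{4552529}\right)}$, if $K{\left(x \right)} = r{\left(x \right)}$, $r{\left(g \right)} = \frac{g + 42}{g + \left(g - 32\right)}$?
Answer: $\frac{2911967057264786}{8956397388085231} \approx 0.32513$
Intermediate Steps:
$r{\left(g \right)} = \frac{42 + g}{-32 + 2 g}$ ($r{\left(g \right)} = \frac{42 + g}{g + \left(-32 + g\right)} = \frac{42 + g}{-32 + 2 g}$)
$K{\left(x \right)} = \frac{42 + x}{2 \left(-16 + x\right)}$
$\frac{1}{K{\left(-625 \right)} + \left(- \frac{2727888}{-1496811} + \frac{3635176}{4552529}\right)} = \frac{1}{\frac{42 - 625}{2 \left(-16 - 625\right)} + \left(- \frac{2727888}{-1496811} + \frac{3635176}{4552529}\right)} = \frac{1}{\frac{1}{2} \frac{1}{-641} \left(-583\right) + \left(\left(-2727888\right) \left(- \frac{1}{1496811}\right) + 3635176 \cdot \frac{1}{4552529}\right)} = \frac{1}{\frac{1}{2} \left(- \frac{1}{641}\right) \left(-583\right) + \left(\frac{909296}{498937} + \frac{3635176}{4552529}\right)} = \frac{1}{\frac{583}{1282} + \frac{5953320217496}{2271425161673}} = \frac{1}{\frac{8956397388085231}{2911967057264786}} = \frac{2911967057264786}{8956397388085231}$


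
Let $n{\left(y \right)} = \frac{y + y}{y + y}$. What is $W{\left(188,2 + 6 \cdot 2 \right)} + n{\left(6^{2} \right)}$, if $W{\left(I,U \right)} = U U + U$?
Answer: $211$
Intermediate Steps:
$W{\left(I,U \right)} = U + U^{2}$ ($W{\left(I,U \right)} = U^{2} + U = U + U^{2}$)
$n{\left(y \right)} = 1$ ($n{\left(y \right)} = \frac{2 y}{2 y} = 2 y \frac{1}{2 y} = 1$)
$W{\left(188,2 + 6 \cdot 2 \right)} + n{\left(6^{2} \right)} = \left(2 + 6 \cdot 2\right) \left(1 + \left(2 + 6 \cdot 2\right)\right) + 1 = \left(2 + 12\right) \left(1 + \left(2 + 12\right)\right) + 1 = 14 \left(1 + 14\right) + 1 = 14 \cdot 15 + 1 = 210 + 1 = 211$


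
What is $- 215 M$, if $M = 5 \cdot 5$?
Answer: $-5375$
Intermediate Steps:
$M = 25$
$- 215 M = \left(-215\right) 25 = -5375$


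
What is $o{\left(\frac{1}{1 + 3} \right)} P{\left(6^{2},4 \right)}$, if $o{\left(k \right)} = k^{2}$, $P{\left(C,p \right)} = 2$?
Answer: $\frac{1}{8} \approx 0.125$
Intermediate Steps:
$o{\left(\frac{1}{1 + 3} \right)} P{\left(6^{2},4 \right)} = \left(\frac{1}{1 + 3}\right)^{2} \cdot 2 = \left(\frac{1}{4}\right)^{2} \cdot 2 = \frac{1}{16} \cdot 2 = \frac{1}{8}$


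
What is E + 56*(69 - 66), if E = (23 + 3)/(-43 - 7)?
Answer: 4187/25 ≈ 167.48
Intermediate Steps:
E = -13/25 (E = 26/(-50) = 26*(-1/50) = -13/25 ≈ -0.52000)
E + 56*(69 - 66) = -13/25 + 56*(69 - 66) = -13/25 + 56*3 = -13/25 + 168 = 4187/25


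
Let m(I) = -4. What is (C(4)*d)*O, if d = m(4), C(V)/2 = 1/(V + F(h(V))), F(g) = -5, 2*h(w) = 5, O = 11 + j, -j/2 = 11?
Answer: -88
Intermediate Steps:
j = -22 (j = -2*11 = -22)
O = -11 (O = 11 - 22 = -11)
h(w) = 5/2 (h(w) = (½)*5 = 5/2)
C(V) = 2/(-5 + V) (C(V) = 2/(V - 5) = 2/(-5 + V))
d = -4
(C(4)*d)*O = ((2/(-5 + 4))*(-4))*(-11) = ((2/(-1))*(-4))*(-11) = ((2*(-1))*(-4))*(-11) = -2*(-4)*(-11) = 8*(-11) = -88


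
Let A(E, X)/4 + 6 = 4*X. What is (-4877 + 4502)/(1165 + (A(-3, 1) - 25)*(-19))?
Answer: -375/1792 ≈ -0.20926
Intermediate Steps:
A(E, X) = -24 + 16*X (A(E, X) = -24 + 4*(4*X) = -24 + 16*X)
(-4877 + 4502)/(1165 + (A(-3, 1) - 25)*(-19)) = (-4877 + 4502)/(1165 + ((-24 + 16*1) - 25)*(-19)) = -375/(1165 + ((-24 + 16) - 25)*(-19)) = -375/(1165 + (-8 - 25)*(-19)) = -375/(1165 - 33*(-19)) = -375/(1165 + 627) = -375/1792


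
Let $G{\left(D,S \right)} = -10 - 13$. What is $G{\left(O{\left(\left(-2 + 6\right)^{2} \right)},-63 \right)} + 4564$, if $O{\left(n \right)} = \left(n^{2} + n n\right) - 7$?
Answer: $4541$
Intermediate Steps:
$O{\left(n \right)} = -7 + 2 n^{2}$ ($O{\left(n \right)} = \left(n^{2} + n^{2}\right) - 7 = 2 n^{2} - 7 = -7 + 2 n^{2}$)
$G{\left(D,S \right)} = -23$ ($G{\left(D,S \right)} = -10 - 13 = -23$)
$G{\left(O{\left(\left(-2 + 6\right)^{2} \right)},-63 \right)} + 4564 = -23 + 4564 = 4541$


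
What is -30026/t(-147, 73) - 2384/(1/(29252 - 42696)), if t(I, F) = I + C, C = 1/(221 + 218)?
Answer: 1034147894643/32266 ≈ 3.2051e+7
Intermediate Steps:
C = 1/439 ≈ 0.0022779
t(I, F) = 1/439 + I (t(I, F) = I + 1/439 = 1/439 + I)
-30026/t(-147, 73) - 2384/(1/(29252 - 42696)) = -30026/(1/439 - 147) - 2384/(1/(29252 - 42696)) = -30026/(-64532/439) - 2384/(1/(-13444)) = -30026*(-439/64532) - 2384/(-1/13444) = 6590707/32266 - 2384*(-13444) = 6590707/32266 + 32050496 = 1034147894643/32266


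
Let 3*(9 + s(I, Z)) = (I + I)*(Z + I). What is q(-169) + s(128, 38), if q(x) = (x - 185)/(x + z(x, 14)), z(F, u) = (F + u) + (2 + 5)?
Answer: 13463735/951 ≈ 14157.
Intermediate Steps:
z(F, u) = 7 + F + u (z(F, u) = (F + u) + 7 = 7 + F + u)
s(I, Z) = -9 + 2*I*(I + Z)/3 (s(I, Z) = -9 + ((I + I)*(Z + I))/3 = -9 + ((2*I)*(I + Z))/3 = -9 + (2*I*(I + Z))/3 = -9 + 2*I*(I + Z)/3)
q(x) = (-185 + x)/(21 + 2*x) (q(x) = (x - 185)/(x + (7 + x + 14)) = (-185 + x)/(x + (21 + x)) = (-185 + x)/(21 + 2*x))
q(-169) + s(128, 38) = (-185 - 169)/(21 + 2*(-169)) + (-9 + (⅔)*128² + (⅔)*128*38) = -354/(21 - 338) + (-9 + (⅔)*16384 + 9728/3) = -354/(-317) + (-9 + 32768/3 + 9728/3) = -1/317*(-354) + 42469/3 = 354/317 + 42469/3 = 13463735/951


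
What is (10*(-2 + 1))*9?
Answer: -90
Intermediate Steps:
(10*(-2 + 1))*9 = (10*(-1))*9 = -10*9 = -90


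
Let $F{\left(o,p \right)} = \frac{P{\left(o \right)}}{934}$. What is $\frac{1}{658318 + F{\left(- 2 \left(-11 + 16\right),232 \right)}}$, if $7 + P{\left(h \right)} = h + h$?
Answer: $\frac{934}{614868985} \approx 1.519 \cdot 10^{-6}$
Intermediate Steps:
$P{\left(h \right)} = -7 + 2 h$ ($P{\left(h \right)} = -7 + \left(h + h\right) = -7 + 2 h$)
$F{\left(o,p \right)} = - \frac{7}{934} + \frac{o}{467}$ ($F{\left(o,p \right)} = \frac{-7 + 2 o}{934} = \left(-7 + 2 o\right) \frac{1}{934} = - \frac{7}{934} + \frac{o}{467}$)
$\frac{1}{658318 + F{\left(- 2 \left(-11 + 16\right),232 \right)}} = \frac{1}{658318 + \left(- \frac{7}{934} + \frac{\left(-2\right) \left(-11 + 16\right)}{467}\right)} = \frac{1}{658318 + \left(- \frac{7}{934} + \frac{\left(-2\right) 5}{467}\right)} = \frac{1}{658318 + \left(- \frac{7}{934} + \frac{1}{467} \left(-10\right)\right)} = \frac{1}{658318 - \frac{27}{934}} = \frac{1}{\frac{614868985}{934}} = \frac{934}{614868985}$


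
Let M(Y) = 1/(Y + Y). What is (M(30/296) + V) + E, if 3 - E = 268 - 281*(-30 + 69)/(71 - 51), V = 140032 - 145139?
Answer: -289147/60 ≈ -4819.1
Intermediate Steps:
M(Y) = 1/(2*Y)
V = -5107
E = 5659/20 (E = 3 - (268 - 281*(-30 + 69)/(71 - 51)) = 3 - (268 - 10959/20) = 3 - 1*(-5599/20) = 3 + 5599/20 = 5659/20 ≈ 282.95)
(M(30/296) + V) + E = (1/(2*((30/296))) - 5107) + 5659/20 = (1/(2*((30*(1/296)))) - 5107) + 5659/20 = (1/(2*(15/148)) - 5107) + 5659/20 = ((½)*(148/15) - 5107) + 5659/20 = (74/15 - 5107) + 5659/20 = -76531/15 + 5659/20 = -289147/60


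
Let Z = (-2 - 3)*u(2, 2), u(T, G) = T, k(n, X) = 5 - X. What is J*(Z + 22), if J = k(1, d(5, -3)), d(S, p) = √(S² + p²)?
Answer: 60 - 12*√34 ≈ -9.9714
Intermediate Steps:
J = 5 - √34 (J = 5 - √(5² + (-3)²) = 5 - √(25 + 9) = 5 - √34 ≈ -0.83095)
Z = -10 (Z = (-2 - 3)*2 = -5*2 = -10)
J*(Z + 22) = (5 - √34)*(-10 + 22) = (5 - √34)*12 = 60 - 12*√34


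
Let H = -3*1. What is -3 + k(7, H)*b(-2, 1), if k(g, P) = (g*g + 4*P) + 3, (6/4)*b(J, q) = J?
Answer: -169/3 ≈ -56.333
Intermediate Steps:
b(J, q) = 2*J/3
H = -3
k(g, P) = 3 + g² + 4*P (k(g, P) = (g² + 4*P) + 3 = 3 + g² + 4*P)
-3 + k(7, H)*b(-2, 1) = -3 + (3 + 7² + 4*(-3))*((⅔)*(-2)) = -3 + (3 + 49 - 12)*(-4/3) = -3 + 40*(-4/3) = -3 - 160/3 = -169/3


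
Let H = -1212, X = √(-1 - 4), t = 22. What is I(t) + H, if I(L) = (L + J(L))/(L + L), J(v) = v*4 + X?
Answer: -2419/2 + I*√5/44 ≈ -1209.5 + 0.05082*I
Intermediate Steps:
X = I*√5 (X = √(-5) = I*√5 ≈ 2.2361*I)
J(v) = 4*v + I*√5 (J(v) = v*4 + I*√5 = 4*v + I*√5)
I(L) = (5*L + I*√5)/(2*L) (I(L) = (L + (4*L + I*√5))/(L + L) = (5*L + I*√5)/((2*L)) = (5*L + I*√5)*(1/(2*L)) = (5*L + I*√5)/(2*L))
I(t) + H = (½)*(5*22 + I*√5)/22 - 1212 = (½)*(1/22)*(110 + I*√5) - 1212 = (5/2 + I*√5/44) - 1212 = -2419/2 + I*√5/44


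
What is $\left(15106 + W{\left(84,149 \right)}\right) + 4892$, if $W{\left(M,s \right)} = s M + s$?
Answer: $32663$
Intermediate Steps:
$W{\left(M,s \right)} = s + M s$ ($W{\left(M,s \right)} = M s + s = s + M s$)
$\left(15106 + W{\left(84,149 \right)}\right) + 4892 = \left(15106 + 149 \left(1 + 84\right)\right) + 4892 = \left(15106 + 149 \cdot 85\right) + 4892 = \left(15106 + 12665\right) + 4892 = 27771 + 4892 = 32663$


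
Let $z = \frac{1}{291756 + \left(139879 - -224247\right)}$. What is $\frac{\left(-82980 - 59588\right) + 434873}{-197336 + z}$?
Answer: $- \frac{191717588010}{129429130351} \approx -1.4813$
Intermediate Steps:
$z = \frac{1}{655882}$ ($z = \frac{1}{291756 + \left(139879 + 224247\right)} = \frac{1}{291756 + 364126} = \frac{1}{655882} \approx 1.5247 \cdot 10^{-6}$)
$\frac{\left(-82980 - 59588\right) + 434873}{-197336 + z} = \frac{\left(-82980 - 59588\right) + 434873}{-197336 + \frac{1}{655882}} = \frac{-142568 + 434873}{- \frac{129429130351}{655882}} = 292305 \left(- \frac{655882}{129429130351}\right) = - \frac{191717588010}{129429130351}$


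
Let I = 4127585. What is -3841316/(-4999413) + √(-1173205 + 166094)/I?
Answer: 3841316/4999413 + I*√1007111/4127585 ≈ 0.76835 + 0.00024313*I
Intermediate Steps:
-3841316/(-4999413) + √(-1173205 + 166094)/I = -3841316/(-4999413) + √(-1173205 + 166094)/4127585 = -3841316*(-1/4999413) + √(-1007111)*(1/4127585) = 3841316/4999413 + (I*√1007111)*(1/4127585) = 3841316/4999413 + I*√1007111/4127585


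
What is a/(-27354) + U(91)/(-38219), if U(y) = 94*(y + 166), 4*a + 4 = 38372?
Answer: -513707290/522721263 ≈ -0.98276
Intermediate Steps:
a = 9592 (a = -1 + (¼)*38372 = -1 + 9593 = 9592)
U(y) = 15604 + 94*y (U(y) = 94*(166 + y) = 15604 + 94*y)
a/(-27354) + U(91)/(-38219) = 9592/(-27354) + (15604 + 94*91)/(-38219) = 9592*(-1/27354) + (15604 + 8554)*(-1/38219) = -4796/13677 + 24158*(-1/38219) = -4796/13677 - 24158/38219 = -513707290/522721263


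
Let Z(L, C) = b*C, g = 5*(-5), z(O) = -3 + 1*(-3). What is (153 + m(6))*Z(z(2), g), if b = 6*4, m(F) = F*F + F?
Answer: -117000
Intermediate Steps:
z(O) = -6 (z(O) = -3 - 3 = -6)
m(F) = F + F² (m(F) = F² + F = F + F²)
b = 24
g = -25
Z(L, C) = 24*C
(153 + m(6))*Z(z(2), g) = (153 + 6*(1 + 6))*(24*(-25)) = (153 + 6*7)*(-600) = (153 + 42)*(-600) = 195*(-600) = -117000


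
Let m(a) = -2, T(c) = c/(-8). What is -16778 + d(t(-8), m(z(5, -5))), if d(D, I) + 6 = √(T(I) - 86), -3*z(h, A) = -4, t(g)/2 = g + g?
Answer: -16784 + 7*I*√7/2 ≈ -16784.0 + 9.2601*I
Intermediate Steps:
t(g) = 4*g (t(g) = 2*(g + g) = 2*(2*g) = 4*g)
T(c) = -c/8 (T(c) = c*(-⅛) = -c/8)
z(h, A) = 4/3 (z(h, A) = -⅓*(-4) = 4/3)
d(D, I) = -6 + √(-86 - I/8) (d(D, I) = -6 + √(-I/8 - 86) = -6 + √(-86 - I/8))
-16778 + d(t(-8), m(z(5, -5))) = -16778 + (-6 + √(-1376 - 2*(-2))/4) = -16778 + (-6 + √(-1376 + 4)/4) = -16778 + (-6 + √(-1372)/4) = -16778 + (-6 + (14*I*√7)/4) = -16778 + (-6 + 7*I*√7/2) = -16784 + 7*I*√7/2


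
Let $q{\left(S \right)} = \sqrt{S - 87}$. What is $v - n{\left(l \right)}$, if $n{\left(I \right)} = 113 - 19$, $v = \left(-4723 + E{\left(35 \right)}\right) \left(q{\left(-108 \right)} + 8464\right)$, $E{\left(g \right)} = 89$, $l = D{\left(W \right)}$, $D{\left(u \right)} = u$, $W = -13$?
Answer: $-39222270 - 4634 i \sqrt{195} \approx -3.9222 \cdot 10^{7} - 64710.0 i$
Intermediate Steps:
$l = -13$
$q{\left(S \right)} = \sqrt{-87 + S}$
$v = -39222176 - 4634 i \sqrt{195}$ ($v = \left(-4723 + 89\right) \left(\sqrt{-87 - 108} + 8464\right) = - 4634 \left(\sqrt{-195} + 8464\right) = - 4634 \left(i \sqrt{195} + 8464\right) = - 4634 \left(8464 + i \sqrt{195}\right) = -39222176 - 4634 i \sqrt{195} \approx -3.9222 \cdot 10^{7} - 64710.0 i$)
$n{\left(I \right)} = 94$
$v - n{\left(l \right)} = \left(-39222176 - 4634 i \sqrt{195}\right) - 94 = -39222270 - 4634 i \sqrt{195}$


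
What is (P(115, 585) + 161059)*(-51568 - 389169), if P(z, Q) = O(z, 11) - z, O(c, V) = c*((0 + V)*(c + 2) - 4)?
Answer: -135962516393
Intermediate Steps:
O(c, V) = c*(-4 + V*(2 + c)) (O(c, V) = c*(V*(2 + c) - 4) = c*(-4 + V*(2 + c)))
P(z, Q) = -z + z*(18 + 11*z) (P(z, Q) = z*(-4 + 2*11 + 11*z) - z = z*(-4 + 22 + 11*z) - z = z*(18 + 11*z) - z = -z + z*(18 + 11*z))
(P(115, 585) + 161059)*(-51568 - 389169) = (115*(17 + 11*115) + 161059)*(-51568 - 389169) = (115*(17 + 1265) + 161059)*(-440737) = (115*1282 + 161059)*(-440737) = (147430 + 161059)*(-440737) = 308489*(-440737) = -135962516393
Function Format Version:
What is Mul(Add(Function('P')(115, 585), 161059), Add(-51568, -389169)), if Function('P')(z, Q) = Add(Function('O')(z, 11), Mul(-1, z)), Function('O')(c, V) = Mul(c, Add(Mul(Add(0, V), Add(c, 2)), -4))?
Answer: -135962516393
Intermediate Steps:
Function('O')(c, V) = Mul(c, Add(-4, Mul(V, Add(2, c)))) (Function('O')(c, V) = Mul(c, Add(Mul(V, Add(2, c)), -4)) = Mul(c, Add(-4, Mul(V, Add(2, c)))))
Function('P')(z, Q) = Add(Mul(-1, z), Mul(z, Add(18, Mul(11, z)))) (Function('P')(z, Q) = Add(Mul(z, Add(-4, Mul(2, 11), Mul(11, z))), Mul(-1, z)) = Add(Mul(z, Add(-4, 22, Mul(11, z))), Mul(-1, z)) = Add(Mul(z, Add(18, Mul(11, z))), Mul(-1, z)) = Add(Mul(-1, z), Mul(z, Add(18, Mul(11, z)))))
Mul(Add(Function('P')(115, 585), 161059), Add(-51568, -389169)) = Mul(Add(Mul(115, Add(17, Mul(11, 115))), 161059), Add(-51568, -389169)) = Mul(Add(Mul(115, Add(17, 1265)), 161059), -440737) = Mul(Add(Mul(115, 1282), 161059), -440737) = Mul(Add(147430, 161059), -440737) = Mul(308489, -440737) = -135962516393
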